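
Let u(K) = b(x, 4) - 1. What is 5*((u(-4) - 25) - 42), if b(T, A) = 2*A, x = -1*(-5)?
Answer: -300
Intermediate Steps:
x = 5
u(K) = 7 (u(K) = 2*4 - 1 = 8 - 1 = 7)
5*((u(-4) - 25) - 42) = 5*((7 - 25) - 42) = 5*(-18 - 42) = 5*(-60) = -300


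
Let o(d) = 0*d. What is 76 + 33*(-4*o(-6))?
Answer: 76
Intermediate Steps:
o(d) = 0
76 + 33*(-4*o(-6)) = 76 + 33*(-4*0) = 76 + 33*0 = 76 + 0 = 76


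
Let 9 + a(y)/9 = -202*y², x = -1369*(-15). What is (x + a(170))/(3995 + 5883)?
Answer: -26259873/4939 ≈ -5316.8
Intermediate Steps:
x = 20535
a(y) = -81 - 1818*y² (a(y) = -81 + 9*(-202*y²) = -81 - 1818*y²)
(x + a(170))/(3995 + 5883) = (20535 + (-81 - 1818*170²))/(3995 + 5883) = (20535 + (-81 - 1818*28900))/9878 = (20535 + (-81 - 52540200))*(1/9878) = (20535 - 52540281)*(1/9878) = -52519746*1/9878 = -26259873/4939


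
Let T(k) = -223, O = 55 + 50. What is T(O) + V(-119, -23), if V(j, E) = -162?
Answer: -385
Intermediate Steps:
O = 105
T(O) + V(-119, -23) = -223 - 162 = -385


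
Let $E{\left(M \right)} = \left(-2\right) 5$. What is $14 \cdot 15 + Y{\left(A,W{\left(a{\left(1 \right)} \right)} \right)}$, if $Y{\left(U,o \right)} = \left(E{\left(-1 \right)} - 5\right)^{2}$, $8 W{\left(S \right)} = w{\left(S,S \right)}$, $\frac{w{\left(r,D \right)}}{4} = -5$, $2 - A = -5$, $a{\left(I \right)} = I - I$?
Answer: $435$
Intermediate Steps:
$a{\left(I \right)} = 0$
$A = 7$ ($A = 2 - -5 = 2 + 5 = 7$)
$w{\left(r,D \right)} = -20$ ($w{\left(r,D \right)} = 4 \left(-5\right) = -20$)
$E{\left(M \right)} = -10$
$W{\left(S \right)} = - \frac{5}{2}$ ($W{\left(S \right)} = \frac{1}{8} \left(-20\right) = - \frac{5}{2}$)
$Y{\left(U,o \right)} = 225$ ($Y{\left(U,o \right)} = \left(-10 - 5\right)^{2} = \left(-15\right)^{2} = 225$)
$14 \cdot 15 + Y{\left(A,W{\left(a{\left(1 \right)} \right)} \right)} = 14 \cdot 15 + 225 = 210 + 225 = 435$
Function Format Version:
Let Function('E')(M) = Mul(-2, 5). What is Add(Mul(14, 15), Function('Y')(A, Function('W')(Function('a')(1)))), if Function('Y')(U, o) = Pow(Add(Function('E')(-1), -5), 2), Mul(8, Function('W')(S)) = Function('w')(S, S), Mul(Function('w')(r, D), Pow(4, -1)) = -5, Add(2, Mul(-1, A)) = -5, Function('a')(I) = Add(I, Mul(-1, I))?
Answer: 435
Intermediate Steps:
Function('a')(I) = 0
A = 7 (A = Add(2, Mul(-1, -5)) = Add(2, 5) = 7)
Function('w')(r, D) = -20 (Function('w')(r, D) = Mul(4, -5) = -20)
Function('E')(M) = -10
Function('W')(S) = Rational(-5, 2) (Function('W')(S) = Mul(Rational(1, 8), -20) = Rational(-5, 2))
Function('Y')(U, o) = 225 (Function('Y')(U, o) = Pow(Add(-10, -5), 2) = Pow(-15, 2) = 225)
Add(Mul(14, 15), Function('Y')(A, Function('W')(Function('a')(1)))) = Add(Mul(14, 15), 225) = Add(210, 225) = 435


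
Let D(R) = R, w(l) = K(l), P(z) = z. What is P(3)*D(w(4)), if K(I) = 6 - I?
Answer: 6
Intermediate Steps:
w(l) = 6 - l
P(3)*D(w(4)) = 3*(6 - 1*4) = 3*(6 - 4) = 3*2 = 6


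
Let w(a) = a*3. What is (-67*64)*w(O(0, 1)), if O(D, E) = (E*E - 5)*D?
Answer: 0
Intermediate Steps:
O(D, E) = D*(-5 + E²) (O(D, E) = (E² - 5)*D = (-5 + E²)*D = D*(-5 + E²))
w(a) = 3*a
(-67*64)*w(O(0, 1)) = (-67*64)*(3*(0*(-5 + 1²))) = -12864*0*(-5 + 1) = -12864*0*(-4) = -12864*0 = -4288*0 = 0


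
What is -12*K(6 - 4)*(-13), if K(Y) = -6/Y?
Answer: -468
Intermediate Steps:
-12*K(6 - 4)*(-13) = -(-72)/(6 - 4)*(-13) = -(-72)/2*(-13) = -12*(-3)*(-13) = 36*(-13) = -468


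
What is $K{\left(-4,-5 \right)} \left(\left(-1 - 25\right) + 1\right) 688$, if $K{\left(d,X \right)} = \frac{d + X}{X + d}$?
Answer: $-17200$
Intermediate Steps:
$K{\left(d,X \right)} = 1$ ($K{\left(d,X \right)} = \frac{X + d}{X + d} = 1$)
$K{\left(-4,-5 \right)} \left(\left(-1 - 25\right) + 1\right) 688 = 1 \left(\left(-1 - 25\right) + 1\right) 688 = 1 \left(-26 + 1\right) 688 = 1 \left(-25\right) 688 = \left(-25\right) 688 = -17200$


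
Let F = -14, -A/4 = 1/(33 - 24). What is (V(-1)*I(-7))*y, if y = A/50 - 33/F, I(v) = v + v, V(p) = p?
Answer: 7397/225 ≈ 32.876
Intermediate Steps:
A = -4/9 (A = -4/(33 - 24) = -4/9 ≈ -0.44444)
I(v) = 2*v
y = 7397/3150 (y = -4/9/50 - 33/(-14) = -4/9*1/50 - 33*(-1/14) = -2/225 + 33/14 = 7397/3150 ≈ 2.3483)
(V(-1)*I(-7))*y = -2*(-7)*(7397/3150) = -1*(-14)*(7397/3150) = 14*(7397/3150) = 7397/225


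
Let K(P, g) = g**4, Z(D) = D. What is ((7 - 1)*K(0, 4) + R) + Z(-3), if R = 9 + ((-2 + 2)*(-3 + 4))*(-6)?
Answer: 1542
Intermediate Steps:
R = 9 (R = 9 + (0*1)*(-6) = 9 + 0*(-6) = 9 + 0 = 9)
((7 - 1)*K(0, 4) + R) + Z(-3) = ((7 - 1)*4**4 + 9) - 3 = (6*256 + 9) - 3 = (1536 + 9) - 3 = 1545 - 3 = 1542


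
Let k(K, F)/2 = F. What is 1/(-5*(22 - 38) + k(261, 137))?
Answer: 1/354 ≈ 0.0028249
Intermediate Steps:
k(K, F) = 2*F
1/(-5*(22 - 38) + k(261, 137)) = 1/(-5*(22 - 38) + 2*137) = 1/(-5*(-16) + 274) = 1/(80 + 274) = 1/354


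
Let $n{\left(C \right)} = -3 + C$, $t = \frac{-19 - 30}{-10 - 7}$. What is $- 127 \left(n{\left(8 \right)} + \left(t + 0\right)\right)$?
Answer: $- \frac{17018}{17} \approx -1001.1$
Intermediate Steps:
$t = \frac{49}{17}$ ($t = - \frac{49}{-17} = \left(-49\right) \left(- \frac{1}{17}\right) = \frac{49}{17} \approx 2.8824$)
$- 127 \left(n{\left(8 \right)} + \left(t + 0\right)\right) = - 127 \left(\left(-3 + 8\right) + \left(\frac{49}{17} + 0\right)\right) = - 127 \left(5 + \frac{49}{17}\right) = \left(-127\right) \frac{134}{17} = - \frac{17018}{17}$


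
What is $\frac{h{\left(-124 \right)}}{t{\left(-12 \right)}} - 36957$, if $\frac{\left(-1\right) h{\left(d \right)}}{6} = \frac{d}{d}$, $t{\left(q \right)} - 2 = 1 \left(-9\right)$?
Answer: $- \frac{258693}{7} \approx -36956.0$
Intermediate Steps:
$t{\left(q \right)} = -7$ ($t{\left(q \right)} = 2 + 1 \left(-9\right) = 2 - 9 = -7$)
$h{\left(d \right)} = -6$ ($h{\left(d \right)} = - 6 \frac{d}{d} = \left(-6\right) 1 = -6$)
$\frac{h{\left(-124 \right)}}{t{\left(-12 \right)}} - 36957 = - \frac{6}{-7} - 36957 = \left(-6\right) \left(- \frac{1}{7}\right) - 36957 = \frac{6}{7} - 36957 = - \frac{258693}{7}$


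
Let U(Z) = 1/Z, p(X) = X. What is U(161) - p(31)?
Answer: -4990/161 ≈ -30.994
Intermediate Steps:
U(161) - p(31) = 1/161 - 1*31 = 1/161 - 31 = -4990/161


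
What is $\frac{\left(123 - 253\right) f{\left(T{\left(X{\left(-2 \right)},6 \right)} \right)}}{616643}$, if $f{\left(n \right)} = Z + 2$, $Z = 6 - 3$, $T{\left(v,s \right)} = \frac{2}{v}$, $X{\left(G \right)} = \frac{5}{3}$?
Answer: $- \frac{650}{616643} \approx -0.0010541$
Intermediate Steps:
$X{\left(G \right)} = \frac{5}{3}$ ($X{\left(G \right)} = 5 \cdot \frac{1}{3} = \frac{5}{3}$)
$Z = 3$
$f{\left(n \right)} = 5$ ($f{\left(n \right)} = 3 + 2 = 5$)
$\frac{\left(123 - 253\right) f{\left(T{\left(X{\left(-2 \right)},6 \right)} \right)}}{616643} = \frac{\left(123 - 253\right) 5}{616643} = \left(-130\right) 5 \cdot \frac{1}{616643} = \left(-650\right) \frac{1}{616643} = - \frac{650}{616643}$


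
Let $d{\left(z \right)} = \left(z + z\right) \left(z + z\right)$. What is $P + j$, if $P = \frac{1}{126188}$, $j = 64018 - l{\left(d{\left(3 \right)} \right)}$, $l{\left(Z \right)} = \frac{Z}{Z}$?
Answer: $\frac{8078177197}{126188} \approx 64017.0$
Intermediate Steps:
$d{\left(z \right)} = 4 z^{2}$ ($d{\left(z \right)} = 2 z 2 z = 4 z^{2}$)
$l{\left(Z \right)} = 1$
$j = 64017$ ($j = 64018 - 1 = 64017$)
$P = \frac{1}{126188} \approx 7.9247 \cdot 10^{-6}$
$P + j = \frac{1}{126188} + 64017 = \frac{8078177197}{126188}$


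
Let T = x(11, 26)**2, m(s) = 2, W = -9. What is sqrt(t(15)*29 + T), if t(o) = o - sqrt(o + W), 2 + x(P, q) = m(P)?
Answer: sqrt(435 - 29*sqrt(6)) ≈ 19.078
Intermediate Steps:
x(P, q) = 0 (x(P, q) = -2 + 2 = 0)
t(o) = o - sqrt(-9 + o) (t(o) = o - sqrt(o - 9) = o - sqrt(-9 + o))
T = 0 (T = 0**2 = 0)
sqrt(t(15)*29 + T) = sqrt((15 - sqrt(-9 + 15))*29 + 0) = sqrt((15 - sqrt(6))*29 + 0) = sqrt((435 - 29*sqrt(6)) + 0) = sqrt(435 - 29*sqrt(6))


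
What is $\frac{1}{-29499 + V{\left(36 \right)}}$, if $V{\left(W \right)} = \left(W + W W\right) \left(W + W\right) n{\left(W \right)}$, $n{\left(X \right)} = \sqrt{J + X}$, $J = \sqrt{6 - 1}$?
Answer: $- \frac{1}{29499 - 95904 \sqrt{36 + \sqrt{5}}} \approx 1.7745 \cdot 10^{-6}$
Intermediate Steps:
$J = \sqrt{5} \approx 2.2361$
$n{\left(X \right)} = \sqrt{X + \sqrt{5}}$ ($n{\left(X \right)} = \sqrt{\sqrt{5} + X} = \sqrt{X + \sqrt{5}}$)
$V{\left(W \right)} = 2 W \sqrt{W + \sqrt{5}} \left(W + W^{2}\right)$ ($V{\left(W \right)} = \left(W + W W\right) \left(W + W\right) \sqrt{W + \sqrt{5}} = \left(W + W^{2}\right) 2 W \sqrt{W + \sqrt{5}} = 2 W \left(W + W^{2}\right) \sqrt{W + \sqrt{5}} = 2 W \sqrt{W + \sqrt{5}} \left(W + W^{2}\right)$)
$\frac{1}{-29499 + V{\left(36 \right)}} = \frac{1}{-29499 + 2 \cdot 36^{2} \sqrt{36 + \sqrt{5}} \left(1 + 36\right)} = \frac{1}{-29499 + 2 \cdot 1296 \sqrt{36 + \sqrt{5}} \cdot 37} = \frac{1}{-29499 + 95904 \sqrt{36 + \sqrt{5}}}$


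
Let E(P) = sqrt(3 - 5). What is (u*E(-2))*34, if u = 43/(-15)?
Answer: -1462*I*sqrt(2)/15 ≈ -137.84*I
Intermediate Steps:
u = -43/15 (u = 43*(-1/15) = -43/15 ≈ -2.8667)
E(P) = I*sqrt(2) (E(P) = sqrt(-2) = I*sqrt(2))
(u*E(-2))*34 = -43*I*sqrt(2)/15*34 = -1462*I*sqrt(2)/15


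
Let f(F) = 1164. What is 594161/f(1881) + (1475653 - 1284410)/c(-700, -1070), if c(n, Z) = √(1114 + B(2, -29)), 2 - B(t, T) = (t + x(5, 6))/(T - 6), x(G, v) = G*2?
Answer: 594161/1164 + 191243*√85470/9768 ≈ 6234.3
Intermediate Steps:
x(G, v) = 2*G
B(t, T) = 2 - (10 + t)/(-6 + T) (B(t, T) = 2 - (t + 2*5)/(T - 6) = 2 - (t + 10)/(-6 + T) = 2 - (10 + t)/(-6 + T))
c(n, Z) = 4*√85470/35 (c(n, Z) = √(1114 + (-22 - 1*2 + 2*(-29))/(-6 - 29)) = √(1114 + (-22 - 2 - 58)/(-35)) = √(1114 - 1/35*(-82)) = √(1114 + 82/35) = √(39072/35) = 4*√85470/35)
594161/f(1881) + (1475653 - 1284410)/c(-700, -1070) = 594161/1164 + (1475653 - 1284410)/((4*√85470/35)) = 594161*(1/1164) + 191243*(√85470/9768) = 594161/1164 + 191243*√85470/9768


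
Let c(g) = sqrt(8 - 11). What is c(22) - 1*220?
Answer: -220 + I*sqrt(3) ≈ -220.0 + 1.732*I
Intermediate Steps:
c(g) = I*sqrt(3) (c(g) = sqrt(-3) = I*sqrt(3))
c(22) - 1*220 = I*sqrt(3) - 1*220 = I*sqrt(3) - 220 = -220 + I*sqrt(3)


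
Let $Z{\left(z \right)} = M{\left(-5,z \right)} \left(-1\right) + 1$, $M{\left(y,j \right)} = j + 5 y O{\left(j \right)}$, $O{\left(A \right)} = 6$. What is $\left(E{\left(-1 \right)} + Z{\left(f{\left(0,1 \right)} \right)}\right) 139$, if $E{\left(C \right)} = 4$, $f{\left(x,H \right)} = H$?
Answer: $21406$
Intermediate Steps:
$M{\left(y,j \right)} = j + 30 y$ ($M{\left(y,j \right)} = j + 5 y 6 = j + 30 y$)
$Z{\left(z \right)} = 151 - z$ ($Z{\left(z \right)} = \left(z + 30 \left(-5\right)\right) \left(-1\right) + 1 = \left(z - 150\right) \left(-1\right) + 1 = \left(-150 + z\right) \left(-1\right) + 1 = \left(150 - z\right) + 1 = 151 - z$)
$\left(E{\left(-1 \right)} + Z{\left(f{\left(0,1 \right)} \right)}\right) 139 = \left(4 + \left(151 - 1\right)\right) 139 = \left(4 + 150\right) 139 = 154 \cdot 139 = 21406$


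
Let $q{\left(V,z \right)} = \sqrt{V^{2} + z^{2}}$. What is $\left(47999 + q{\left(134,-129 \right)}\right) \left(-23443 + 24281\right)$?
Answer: $40223162 + 838 \sqrt{34597} \approx 4.0379 \cdot 10^{7}$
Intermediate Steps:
$\left(47999 + q{\left(134,-129 \right)}\right) \left(-23443 + 24281\right) = \left(47999 + \sqrt{134^{2} + \left(-129\right)^{2}}\right) \left(-23443 + 24281\right) = \left(47999 + \sqrt{17956 + 16641}\right) 838 = \left(47999 + \sqrt{34597}\right) 838 = 40223162 + 838 \sqrt{34597}$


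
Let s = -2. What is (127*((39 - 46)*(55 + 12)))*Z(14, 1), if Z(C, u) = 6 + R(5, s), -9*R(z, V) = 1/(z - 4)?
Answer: -3156839/9 ≈ -3.5076e+5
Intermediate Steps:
R(z, V) = -1/(9*(-4 + z)) (R(z, V) = -1/(9*(z - 4)) = -1/(9*(-4 + z)))
Z(C, u) = 53/9 (Z(C, u) = 6 - 1/(-36 + 9*5) = 6 - 1/(-36 + 45) = 6 - 1/9 = 6 - 1*⅑ = 6 - ⅑ = 53/9)
(127*((39 - 46)*(55 + 12)))*Z(14, 1) = (127*((39 - 46)*(55 + 12)))*(53/9) = (127*(-7*67))*(53/9) = (127*(-469))*(53/9) = -59563*53/9 = -3156839/9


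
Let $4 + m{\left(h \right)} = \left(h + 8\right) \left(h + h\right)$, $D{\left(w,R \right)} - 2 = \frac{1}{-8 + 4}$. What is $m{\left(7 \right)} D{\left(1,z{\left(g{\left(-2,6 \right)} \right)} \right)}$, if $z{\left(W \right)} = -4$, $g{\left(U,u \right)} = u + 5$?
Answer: $\frac{721}{2} \approx 360.5$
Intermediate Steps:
$g{\left(U,u \right)} = 5 + u$
$D{\left(w,R \right)} = \frac{7}{4}$ ($D{\left(w,R \right)} = 2 + \frac{1}{-8 + 4} = 2 + \frac{1}{-4} = 2 - \frac{1}{4} = \frac{7}{4}$)
$m{\left(h \right)} = -4 + 2 h \left(8 + h\right)$ ($m{\left(h \right)} = -4 + \left(h + 8\right) \left(h + h\right) = -4 + \left(8 + h\right) 2 h = -4 + 2 h \left(8 + h\right)$)
$m{\left(7 \right)} D{\left(1,z{\left(g{\left(-2,6 \right)} \right)} \right)} = \left(-4 + 2 \cdot 7^{2} + 16 \cdot 7\right) \frac{7}{4} = \left(-4 + 2 \cdot 49 + 112\right) \frac{7}{4} = \left(-4 + 98 + 112\right) \frac{7}{4} = 206 \cdot \frac{7}{4} = \frac{721}{2}$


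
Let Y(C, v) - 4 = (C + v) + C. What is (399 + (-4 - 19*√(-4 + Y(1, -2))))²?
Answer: 156025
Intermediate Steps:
Y(C, v) = 4 + v + 2*C (Y(C, v) = 4 + ((C + v) + C) = 4 + (v + 2*C) = 4 + v + 2*C)
(399 + (-4 - 19*√(-4 + Y(1, -2))))² = (399 + (-4 - 19*√(-4 + (4 - 2 + 2*1))))² = (399 + (-4 - 19*√(-4 + (4 - 2 + 2))))² = (399 + (-4 - 19*√(-4 + 4)))² = (399 + (-4 - 19*√0))² = (399 + (-4 - 19*0))² = (399 + (-4 + 0))² = (399 - 4)² = 395² = 156025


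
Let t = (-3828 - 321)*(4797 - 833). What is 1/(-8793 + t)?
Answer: -1/16455429 ≈ -6.0770e-8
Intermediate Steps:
t = -16446636 (t = -4149*3964 = -16446636)
1/(-8793 + t) = 1/(-8793 - 16446636) = 1/(-16455429) = -1/16455429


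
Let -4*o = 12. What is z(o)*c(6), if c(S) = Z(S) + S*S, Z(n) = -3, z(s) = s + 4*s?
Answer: -495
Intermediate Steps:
o = -3 (o = -¼*12 = -3)
z(s) = 5*s
c(S) = -3 + S² (c(S) = -3 + S*S = -3 + S²)
z(o)*c(6) = (5*(-3))*(-3 + 6²) = -15*(-3 + 36) = -15*33 = -495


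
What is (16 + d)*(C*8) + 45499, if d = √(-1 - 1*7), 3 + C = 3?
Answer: 45499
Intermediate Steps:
C = 0 (C = -3 + 3 = 0)
d = 2*I*√2 (d = √(-1 - 7) = √(-8) = 2*I*√2 ≈ 2.8284*I)
(16 + d)*(C*8) + 45499 = (16 + 2*I*√2)*(0*8) + 45499 = (16 + 2*I*√2)*0 + 45499 = 0 + 45499 = 45499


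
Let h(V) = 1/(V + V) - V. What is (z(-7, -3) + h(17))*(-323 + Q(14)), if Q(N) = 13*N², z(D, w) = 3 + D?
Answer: -1586425/34 ≈ -46660.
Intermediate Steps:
h(V) = 1/(2*V) - V
(z(-7, -3) + h(17))*(-323 + Q(14)) = ((3 - 7) + ((½)/17 - 1*17))*(-323 + 13*14²) = (-4 + ((½)*(1/17) - 17))*(-323 + 13*196) = (-4 + (1/34 - 17))*(-323 + 2548) = (-4 - 577/34)*2225 = -713/34*2225 = -1586425/34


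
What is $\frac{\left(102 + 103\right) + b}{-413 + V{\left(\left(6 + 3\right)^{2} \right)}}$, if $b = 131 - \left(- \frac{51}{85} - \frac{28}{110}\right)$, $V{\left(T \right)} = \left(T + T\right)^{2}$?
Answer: $\frac{18527}{1420705} \approx 0.013041$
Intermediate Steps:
$V{\left(T \right)} = 4 T^{2}$ ($V{\left(T \right)} = \left(2 T\right)^{2} = 4 T^{2}$)
$b = \frac{7252}{55}$ ($b = 131 - \left(\left(-51\right) \frac{1}{85} - \frac{14}{55}\right) = 131 - \left(- \frac{3}{5} - \frac{14}{55}\right) = 131 - - \frac{47}{55} = 131 + \frac{47}{55} = \frac{7252}{55} \approx 131.85$)
$\frac{\left(102 + 103\right) + b}{-413 + V{\left(\left(6 + 3\right)^{2} \right)}} = \frac{\left(102 + 103\right) + \frac{7252}{55}}{-413 + 4 \left(\left(6 + 3\right)^{2}\right)^{2}} = \frac{205 + \frac{7252}{55}}{-413 + 4 \left(9^{2}\right)^{2}} = \frac{18527}{55 \left(-413 + 4 \cdot 81^{2}\right)} = \frac{18527}{55 \left(-413 + 4 \cdot 6561\right)} = \frac{18527}{55 \left(-413 + 26244\right)} = \frac{18527}{55 \cdot 25831} = \frac{18527}{55} \cdot \frac{1}{25831} = \frac{18527}{1420705}$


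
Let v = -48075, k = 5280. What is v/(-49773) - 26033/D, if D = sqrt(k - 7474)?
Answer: 16025/16591 + 26033*I*sqrt(2194)/2194 ≈ 0.96589 + 555.78*I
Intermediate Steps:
D = I*sqrt(2194) (D = sqrt(5280 - 7474) = sqrt(-2194) = I*sqrt(2194) ≈ 46.84*I)
v/(-49773) - 26033/D = -48075/(-49773) - 26033*(-I*sqrt(2194)/2194) = -48075*(-1/49773) - (-26033)*I*sqrt(2194)/2194 = 16025/16591 + 26033*I*sqrt(2194)/2194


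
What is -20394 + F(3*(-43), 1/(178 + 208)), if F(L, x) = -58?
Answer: -20452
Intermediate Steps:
-20394 + F(3*(-43), 1/(178 + 208)) = -20394 - 58 = -20452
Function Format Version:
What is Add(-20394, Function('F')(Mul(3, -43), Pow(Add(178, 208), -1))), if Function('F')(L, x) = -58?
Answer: -20452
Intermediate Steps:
Add(-20394, Function('F')(Mul(3, -43), Pow(Add(178, 208), -1))) = Add(-20394, -58) = -20452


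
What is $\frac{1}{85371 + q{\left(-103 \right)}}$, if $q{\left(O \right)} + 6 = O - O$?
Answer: $\frac{1}{85365} \approx 1.1714 \cdot 10^{-5}$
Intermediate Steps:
$q{\left(O \right)} = -6$ ($q{\left(O \right)} = -6 + \left(O - O\right) = -6 + 0 = -6$)
$\frac{1}{85371 + q{\left(-103 \right)}} = \frac{1}{85371 - 6} = \frac{1}{85365}$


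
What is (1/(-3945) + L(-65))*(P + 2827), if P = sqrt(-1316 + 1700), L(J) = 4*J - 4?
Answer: -2944266787/3945 - 8331848*sqrt(6)/3945 ≈ -7.5150e+5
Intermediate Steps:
L(J) = -4 + 4*J
P = 8*sqrt(6) (P = sqrt(384) = 8*sqrt(6) ≈ 19.596)
(1/(-3945) + L(-65))*(P + 2827) = (1/(-3945) + (-4 + 4*(-65)))*(8*sqrt(6) + 2827) = (-1/3945 + (-4 - 260))*(2827 + 8*sqrt(6)) = (-1/3945 - 264)*(2827 + 8*sqrt(6)) = -1041481*(2827 + 8*sqrt(6))/3945 = -2944266787/3945 - 8331848*sqrt(6)/3945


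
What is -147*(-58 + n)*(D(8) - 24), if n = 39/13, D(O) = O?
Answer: -129360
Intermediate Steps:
n = 3 (n = 39*(1/13) = 3)
-147*(-58 + n)*(D(8) - 24) = -147*(-58 + 3)*(8 - 24) = -(-8085)*(-16) = -147*880 = -129360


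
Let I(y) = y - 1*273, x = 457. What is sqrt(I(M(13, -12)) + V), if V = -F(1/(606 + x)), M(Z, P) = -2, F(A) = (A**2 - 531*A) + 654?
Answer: I*sqrt(1049176749)/1063 ≈ 30.471*I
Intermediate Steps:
F(A) = 654 + A**2 - 531*A
V = -738435274/1129969 (V = -(654 + (1/(606 + 457))**2 - 531/(606 + 457)) = -(654 + (1/1063)**2 - 531/1063) = -(654 + (1/1063)**2 - 531*1/1063) = -(654 + 1/1129969 - 531/1063) = -1*738435274/1129969 = -738435274/1129969 ≈ -653.50)
I(y) = -273 + y (I(y) = y - 273 = -273 + y)
sqrt(I(M(13, -12)) + V) = sqrt((-273 - 2) - 738435274/1129969) = sqrt(-275 - 738435274/1129969) = sqrt(-1049176749/1129969) = I*sqrt(1049176749)/1063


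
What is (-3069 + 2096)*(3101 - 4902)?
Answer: 1752373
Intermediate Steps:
(-3069 + 2096)*(3101 - 4902) = -973*(-1801) = 1752373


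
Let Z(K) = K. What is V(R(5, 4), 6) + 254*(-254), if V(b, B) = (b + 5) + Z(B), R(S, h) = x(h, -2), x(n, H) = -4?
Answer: -64509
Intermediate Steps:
R(S, h) = -4
V(b, B) = 5 + B + b (V(b, B) = (b + 5) + B = (5 + b) + B = 5 + B + b)
V(R(5, 4), 6) + 254*(-254) = (5 + 6 - 4) + 254*(-254) = 7 - 64516 = -64509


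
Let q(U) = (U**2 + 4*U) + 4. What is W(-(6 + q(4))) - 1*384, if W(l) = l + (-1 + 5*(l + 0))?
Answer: -637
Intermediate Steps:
q(U) = 4 + U**2 + 4*U
W(l) = -1 + 6*l (W(l) = l + (-1 + 5*l) = -1 + 6*l)
W(-(6 + q(4))) - 1*384 = (-1 + 6*(-(6 + (4 + 4**2 + 4*4)))) - 1*384 = (-1 + 6*(-(6 + (4 + 16 + 16)))) - 384 = (-1 + 6*(-(6 + 36))) - 384 = (-1 + 6*(-1*42)) - 384 = (-1 + 6*(-42)) - 384 = (-1 - 252) - 384 = -253 - 384 = -637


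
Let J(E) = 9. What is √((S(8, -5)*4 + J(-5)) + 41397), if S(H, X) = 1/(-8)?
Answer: √165622/2 ≈ 203.48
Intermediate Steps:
S(H, X) = -⅛
√((S(8, -5)*4 + J(-5)) + 41397) = √((-⅛*4 + 9) + 41397) = √((-½ + 9) + 41397) = √(17/2 + 41397) = √(82811/2) = √165622/2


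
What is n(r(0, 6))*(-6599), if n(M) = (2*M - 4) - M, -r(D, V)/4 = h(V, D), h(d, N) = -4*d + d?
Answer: -448732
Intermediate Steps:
h(d, N) = -3*d
r(D, V) = 12*V (r(D, V) = -(-12)*V = 12*V)
n(M) = -4 + M (n(M) = (-4 + 2*M) - M = -4 + M)
n(r(0, 6))*(-6599) = (-4 + 12*6)*(-6599) = (-4 + 72)*(-6599) = 68*(-6599) = -448732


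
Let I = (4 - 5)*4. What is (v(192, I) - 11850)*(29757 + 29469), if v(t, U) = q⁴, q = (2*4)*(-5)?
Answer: 150916731900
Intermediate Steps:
I = -4 (I = -1*4 = -4)
q = -40 (q = 8*(-5) = -40)
v(t, U) = 2560000 (v(t, U) = (-40)⁴ = 2560000)
(v(192, I) - 11850)*(29757 + 29469) = (2560000 - 11850)*(29757 + 29469) = 2548150*59226 = 150916731900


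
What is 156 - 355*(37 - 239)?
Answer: 71866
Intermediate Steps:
156 - 355*(37 - 239) = 156 - 355*(-202) = 156 + 71710 = 71866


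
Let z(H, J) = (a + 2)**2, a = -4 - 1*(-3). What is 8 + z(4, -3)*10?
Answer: 18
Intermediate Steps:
a = -1 (a = -4 + 3 = -1)
z(H, J) = 1 (z(H, J) = (-1 + 2)**2 = 1**2 = 1)
8 + z(4, -3)*10 = 8 + 1*10 = 8 + 10 = 18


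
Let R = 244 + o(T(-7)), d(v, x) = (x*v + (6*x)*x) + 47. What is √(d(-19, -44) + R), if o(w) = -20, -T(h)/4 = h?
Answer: √12723 ≈ 112.80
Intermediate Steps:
T(h) = -4*h
d(v, x) = 47 + 6*x² + v*x (d(v, x) = (v*x + 6*x²) + 47 = (6*x² + v*x) + 47 = 47 + 6*x² + v*x)
R = 224 (R = 244 - 20 = 224)
√(d(-19, -44) + R) = √((47 + 6*(-44)² - 19*(-44)) + 224) = √((47 + 6*1936 + 836) + 224) = √((47 + 11616 + 836) + 224) = √(12499 + 224) = √12723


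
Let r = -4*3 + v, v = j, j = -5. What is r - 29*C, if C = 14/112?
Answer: -165/8 ≈ -20.625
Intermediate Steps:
v = -5
C = 1/8 (C = 14*(1/112) = 1/8 ≈ 0.12500)
r = -17 (r = -4*3 - 5 = -12 - 5 = -17)
r - 29*C = -17 - 29*1/8 = -17 - 29/8 = -165/8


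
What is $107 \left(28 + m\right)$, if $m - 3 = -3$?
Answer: $2996$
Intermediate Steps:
$m = 0$ ($m = 3 - 3 = 0$)
$107 \left(28 + m\right) = 107 \left(28 + 0\right) = 107 \cdot 28 = 2996$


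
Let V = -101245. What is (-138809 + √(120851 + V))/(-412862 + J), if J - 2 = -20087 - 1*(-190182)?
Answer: 138809/242765 - √19606/242765 ≈ 0.57121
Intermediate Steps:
J = 170097 (J = 2 + (-20087 - 1*(-190182)) = 2 + (-20087 + 190182) = 2 + 170095 = 170097)
(-138809 + √(120851 + V))/(-412862 + J) = (-138809 + √(120851 - 101245))/(-412862 + 170097) = (-138809 + √19606)/(-242765) = (-138809 + √19606)*(-1/242765) = 138809/242765 - √19606/242765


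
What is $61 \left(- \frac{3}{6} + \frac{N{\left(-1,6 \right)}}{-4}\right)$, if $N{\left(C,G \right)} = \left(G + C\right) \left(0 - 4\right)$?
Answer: $\frac{549}{2} \approx 274.5$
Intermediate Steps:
$N{\left(C,G \right)} = - 4 C - 4 G$ ($N{\left(C,G \right)} = \left(C + G\right) \left(-4\right) = - 4 C - 4 G$)
$61 \left(- \frac{3}{6} + \frac{N{\left(-1,6 \right)}}{-4}\right) = 61 \left(- \frac{3}{6} + \frac{\left(-4\right) \left(-1\right) - 24}{-4}\right) = 61 \left(\left(-3\right) \frac{1}{6} + \left(4 - 24\right) \left(- \frac{1}{4}\right)\right) = 61 \left(- \frac{1}{2} - -5\right) = 61 \left(- \frac{1}{2} + 5\right) = 61 \cdot \frac{9}{2} = \frac{549}{2}$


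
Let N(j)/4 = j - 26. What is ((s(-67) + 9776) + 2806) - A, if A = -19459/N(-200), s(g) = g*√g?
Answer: 11354669/904 - 67*I*√67 ≈ 12560.0 - 548.42*I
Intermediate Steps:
N(j) = -104 + 4*j (N(j) = 4*(j - 26) = 4*(-26 + j) = -104 + 4*j)
s(g) = g^(3/2)
A = 19459/904 (A = -19459/(-104 + 4*(-200)) = -19459/(-104 - 800) = -19459/(-904) = -19459*(-1/904) = 19459/904 ≈ 21.525)
((s(-67) + 9776) + 2806) - A = (((-67)^(3/2) + 9776) + 2806) - 1*19459/904 = ((-67*I*√67 + 9776) + 2806) - 19459/904 = ((9776 - 67*I*√67) + 2806) - 19459/904 = (12582 - 67*I*√67) - 19459/904 = 11354669/904 - 67*I*√67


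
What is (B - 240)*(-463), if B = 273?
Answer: -15279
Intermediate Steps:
(B - 240)*(-463) = (273 - 240)*(-463) = 33*(-463) = -15279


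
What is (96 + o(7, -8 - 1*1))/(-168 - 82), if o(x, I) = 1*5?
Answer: -101/250 ≈ -0.40400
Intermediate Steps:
o(x, I) = 5
(96 + o(7, -8 - 1*1))/(-168 - 82) = (96 + 5)/(-168 - 82) = 101/(-250) = 101*(-1/250) = -101/250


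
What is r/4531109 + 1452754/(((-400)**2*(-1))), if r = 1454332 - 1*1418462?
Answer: -3288423762093/362488720000 ≈ -9.0718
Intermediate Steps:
r = 35870 (r = 1454332 - 1418462 = 35870)
r/4531109 + 1452754/(((-400)**2*(-1))) = 35870/4531109 + 1452754/(((-400)**2*(-1))) = 35870*(1/4531109) + 1452754/((160000*(-1))) = 35870/4531109 + 1452754/(-160000) = 35870/4531109 + 1452754*(-1/160000) = 35870/4531109 - 726377/80000 = -3288423762093/362488720000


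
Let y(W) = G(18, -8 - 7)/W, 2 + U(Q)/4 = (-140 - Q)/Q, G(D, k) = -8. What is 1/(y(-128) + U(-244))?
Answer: -976/9411 ≈ -0.10371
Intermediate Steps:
U(Q) = -8 + 4*(-140 - Q)/Q (U(Q) = -8 + 4*((-140 - Q)/Q) = -8 + 4*(-140 - Q)/Q)
y(W) = -8/W
1/(y(-128) + U(-244)) = 1/(-8/(-128) + (-12 - 560/(-244))) = 1/(-8*(-1/128) + (-12 - 560*(-1/244))) = 1/(1/16 + (-12 + 140/61)) = 1/(1/16 - 592/61) = 1/(-9411/976) = -976/9411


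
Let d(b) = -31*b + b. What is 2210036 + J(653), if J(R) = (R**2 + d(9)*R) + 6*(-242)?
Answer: 2458683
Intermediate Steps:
d(b) = -30*b
J(R) = -1452 + R**2 - 270*R (J(R) = (R**2 + (-30*9)*R) + 6*(-242) = (R**2 - 270*R) - 1452 = -1452 + R**2 - 270*R)
2210036 + J(653) = 2210036 + (-1452 + 653**2 - 270*653) = 2210036 + (-1452 + 426409 - 176310) = 2210036 + 248647 = 2458683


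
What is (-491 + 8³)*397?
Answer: 8337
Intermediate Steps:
(-491 + 8³)*397 = (-491 + 512)*397 = 21*397 = 8337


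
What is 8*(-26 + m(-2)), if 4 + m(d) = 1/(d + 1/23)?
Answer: -10984/45 ≈ -244.09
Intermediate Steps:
m(d) = -4 + 1/(1/23 + d) (m(d) = -4 + 1/(d + 1/23) = -4 + 1/(1/23 + d))
8*(-26 + m(-2)) = 8*(-26 + (19 - 92*(-2))/(1 + 23*(-2))) = 8*(-26 + (19 + 184)/(1 - 46)) = 8*(-26 + 203/(-45)) = 8*(-26 - 1/45*203) = 8*(-26 - 203/45) = 8*(-1373/45) = -10984/45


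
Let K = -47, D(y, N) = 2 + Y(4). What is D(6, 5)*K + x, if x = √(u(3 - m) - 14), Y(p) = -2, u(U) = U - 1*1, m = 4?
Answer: 4*I ≈ 4.0*I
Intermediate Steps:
u(U) = -1 + U (u(U) = U - 1 = -1 + U)
D(y, N) = 0 (D(y, N) = 2 - 2 = 0)
x = 4*I (x = √((-1 + (3 - 1*4)) - 14) = √((-1 + (3 - 4)) - 14) = √((-1 - 1) - 14) = √(-2 - 14) = √(-16) = 4*I ≈ 4.0*I)
D(6, 5)*K + x = 0*(-47) + 4*I = 0 + 4*I = 4*I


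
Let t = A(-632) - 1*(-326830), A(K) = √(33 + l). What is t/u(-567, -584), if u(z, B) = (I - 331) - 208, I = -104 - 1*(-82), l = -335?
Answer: -326830/561 - I*√302/561 ≈ -582.58 - 0.030977*I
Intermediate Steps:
A(K) = I*√302 (A(K) = √(33 - 335) = √(-302) = I*√302)
I = -22 (I = -104 + 82 = -22)
u(z, B) = -561 (u(z, B) = (-22 - 331) - 208 = -353 - 208 = -561)
t = 326830 + I*√302 (t = I*√302 - 1*(-326830) = I*√302 + 326830 = 326830 + I*√302 ≈ 3.2683e+5 + 17.378*I)
t/u(-567, -584) = (326830 + I*√302)/(-561) = (326830 + I*√302)*(-1/561) = -326830/561 - I*√302/561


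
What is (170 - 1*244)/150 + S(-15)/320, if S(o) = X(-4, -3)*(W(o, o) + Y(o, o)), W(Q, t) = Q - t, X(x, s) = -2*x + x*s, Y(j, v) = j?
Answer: -1717/1200 ≈ -1.4308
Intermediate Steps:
X(x, s) = -2*x + s*x
S(o) = 20*o (S(o) = (-4*(-2 - 3))*((o - o) + o) = (-4*(-5))*(0 + o) = 20*o)
(170 - 1*244)/150 + S(-15)/320 = (170 - 1*244)/150 + (20*(-15))/320 = (170 - 244)*(1/150) - 300*1/320 = -74*1/150 - 15/16 = -37/75 - 15/16 = -1717/1200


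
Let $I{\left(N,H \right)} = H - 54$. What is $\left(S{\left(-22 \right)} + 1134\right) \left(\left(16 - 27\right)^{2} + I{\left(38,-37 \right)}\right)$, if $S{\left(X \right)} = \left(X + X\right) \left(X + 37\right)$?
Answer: $14220$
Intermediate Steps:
$I{\left(N,H \right)} = -54 + H$
$S{\left(X \right)} = 2 X \left(37 + X\right)$
$\left(S{\left(-22 \right)} + 1134\right) \left(\left(16 - 27\right)^{2} + I{\left(38,-37 \right)}\right) = \left(2 \left(-22\right) \left(37 - 22\right) + 1134\right) \left(\left(16 - 27\right)^{2} - 91\right) = \left(2 \left(-22\right) 15 + 1134\right) \left(\left(-11\right)^{2} - 91\right) = \left(-660 + 1134\right) \left(121 - 91\right) = 474 \cdot 30 = 14220$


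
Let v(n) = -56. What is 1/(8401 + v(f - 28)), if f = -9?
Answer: 1/8345 ≈ 0.00011983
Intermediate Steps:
1/(8401 + v(f - 28)) = 1/(8401 - 56) = 1/8345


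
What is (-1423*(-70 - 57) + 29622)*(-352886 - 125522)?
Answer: -100629773944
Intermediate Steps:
(-1423*(-70 - 57) + 29622)*(-352886 - 125522) = (-1423*(-127) + 29622)*(-478408) = (180721 + 29622)*(-478408) = 210343*(-478408) = -100629773944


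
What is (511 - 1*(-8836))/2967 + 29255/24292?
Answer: 313856909/72074364 ≈ 4.3546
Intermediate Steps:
(511 - 1*(-8836))/2967 + 29255/24292 = (511 + 8836)*(1/2967) + 29255*(1/24292) = 9347*(1/2967) + 29255/24292 = 9347/2967 + 29255/24292 = 313856909/72074364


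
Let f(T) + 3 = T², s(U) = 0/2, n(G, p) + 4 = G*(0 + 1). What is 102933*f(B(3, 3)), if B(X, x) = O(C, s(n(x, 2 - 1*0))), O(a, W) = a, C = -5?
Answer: 2264526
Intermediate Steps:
n(G, p) = -4 + G (n(G, p) = -4 + G*(0 + 1) = -4 + G*1 = -4 + G)
s(U) = 0 (s(U) = 0*(½) = 0)
B(X, x) = -5
f(T) = -3 + T²
102933*f(B(3, 3)) = 102933*(-3 + (-5)²) = 102933*(-3 + 25) = 102933*22 = 2264526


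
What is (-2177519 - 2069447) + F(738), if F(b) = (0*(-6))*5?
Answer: -4246966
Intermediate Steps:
F(b) = 0 (F(b) = 0*5 = 0)
(-2177519 - 2069447) + F(738) = (-2177519 - 2069447) + 0 = -4246966 + 0 = -4246966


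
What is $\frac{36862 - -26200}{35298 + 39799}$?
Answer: $\frac{63062}{75097} \approx 0.83974$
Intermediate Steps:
$\frac{36862 - -26200}{35298 + 39799} = \frac{36862 + 26200}{75097} = 63062 \cdot \frac{1}{75097} = \frac{63062}{75097}$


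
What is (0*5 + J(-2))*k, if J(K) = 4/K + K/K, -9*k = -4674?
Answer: -1558/3 ≈ -519.33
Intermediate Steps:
k = 1558/3 (k = -1/9*(-4674) = 1558/3 ≈ 519.33)
J(K) = 1 + 4/K (J(K) = 4/K + 1 = 1 + 4/K)
(0*5 + J(-2))*k = (0*5 + (4 - 2)/(-2))*(1558/3) = (0 - 1/2*2)*(1558/3) = (0 - 1)*(1558/3) = -1*1558/3 = -1558/3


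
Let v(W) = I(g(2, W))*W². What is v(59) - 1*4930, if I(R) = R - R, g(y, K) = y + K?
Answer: -4930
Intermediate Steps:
g(y, K) = K + y
I(R) = 0
v(W) = 0 (v(W) = 0*W² = 0)
v(59) - 1*4930 = 0 - 1*4930 = 0 - 4930 = -4930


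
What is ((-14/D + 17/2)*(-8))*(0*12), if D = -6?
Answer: 0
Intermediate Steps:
((-14/D + 17/2)*(-8))*(0*12) = ((-14/(-6) + 17/2)*(-8))*(0*12) = ((-14*(-1/6) + 17*(1/2))*(-8))*0 = ((7/3 + 17/2)*(-8))*0 = ((65/6)*(-8))*0 = -260/3*0 = 0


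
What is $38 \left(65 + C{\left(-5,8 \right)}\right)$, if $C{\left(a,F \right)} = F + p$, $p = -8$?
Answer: $2470$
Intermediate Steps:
$C{\left(a,F \right)} = -8 + F$ ($C{\left(a,F \right)} = F - 8 = -8 + F$)
$38 \left(65 + C{\left(-5,8 \right)}\right) = 38 \left(65 + \left(-8 + 8\right)\right) = 38 \left(65 + 0\right) = 38 \cdot 65 = 2470$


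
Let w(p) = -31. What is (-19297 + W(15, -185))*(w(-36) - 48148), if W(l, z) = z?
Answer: 938623278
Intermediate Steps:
(-19297 + W(15, -185))*(w(-36) - 48148) = (-19297 - 185)*(-31 - 48148) = -19482*(-48179) = 938623278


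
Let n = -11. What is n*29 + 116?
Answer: -203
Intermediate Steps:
n*29 + 116 = -11*29 + 116 = -319 + 116 = -203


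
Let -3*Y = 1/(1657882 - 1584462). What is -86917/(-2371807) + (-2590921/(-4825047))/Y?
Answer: -451177842514144707/3814693416643 ≈ -1.1827e+5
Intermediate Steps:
Y = -1/220260 (Y = -1/(3*(1657882 - 1584462)) = -⅓/73420 = -⅓*1/73420 = -1/220260 ≈ -4.5401e-6)
-86917/(-2371807) + (-2590921/(-4825047))/Y = -86917/(-2371807) + (-2590921/(-4825047))/(-1/220260) = -86917*(-1/2371807) - 2590921*(-1/4825047)*(-220260) = 86917/2371807 + (2590921/4825047)*(-220260) = 86917/2371807 - 190225419820/1608349 = -451177842514144707/3814693416643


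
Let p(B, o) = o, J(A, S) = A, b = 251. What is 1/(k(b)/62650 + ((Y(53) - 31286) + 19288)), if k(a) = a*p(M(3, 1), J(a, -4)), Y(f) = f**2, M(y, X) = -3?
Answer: -62650/575627849 ≈ -0.00010884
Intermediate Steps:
k(a) = a**2 (k(a) = a*a = a**2)
1/(k(b)/62650 + ((Y(53) - 31286) + 19288)) = 1/(251**2/62650 + ((53**2 - 31286) + 19288)) = 1/(63001*(1/62650) + ((2809 - 31286) + 19288)) = 1/(63001/62650 + (-28477 + 19288)) = 1/(63001/62650 - 9189) = 1/(-575627849/62650) = -62650/575627849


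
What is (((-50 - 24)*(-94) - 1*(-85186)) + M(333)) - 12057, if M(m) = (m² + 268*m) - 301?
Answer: 279917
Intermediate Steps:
M(m) = -301 + m² + 268*m
(((-50 - 24)*(-94) - 1*(-85186)) + M(333)) - 12057 = (((-50 - 24)*(-94) - 1*(-85186)) + (-301 + 333² + 268*333)) - 12057 = ((-74*(-94) + 85186) + (-301 + 110889 + 89244)) - 12057 = ((6956 + 85186) + 199832) - 12057 = (92142 + 199832) - 12057 = 291974 - 12057 = 279917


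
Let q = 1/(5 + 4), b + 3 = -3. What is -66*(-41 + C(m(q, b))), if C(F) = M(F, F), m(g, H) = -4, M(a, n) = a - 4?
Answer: 3234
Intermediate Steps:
M(a, n) = -4 + a
b = -6 (b = -3 - 3 = -6)
q = ⅑ (q = 1/9 = ⅑ ≈ 0.11111)
C(F) = -4 + F
-66*(-41 + C(m(q, b))) = -66*(-41 + (-4 - 4)) = -66*(-41 - 8) = -66*(-49) = 3234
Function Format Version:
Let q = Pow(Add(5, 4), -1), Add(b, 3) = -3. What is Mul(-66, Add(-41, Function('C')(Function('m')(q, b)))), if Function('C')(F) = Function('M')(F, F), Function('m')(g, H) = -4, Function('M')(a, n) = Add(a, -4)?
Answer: 3234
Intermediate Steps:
Function('M')(a, n) = Add(-4, a)
b = -6 (b = Add(-3, -3) = -6)
q = Rational(1, 9) (q = Pow(9, -1) = Rational(1, 9) ≈ 0.11111)
Function('C')(F) = Add(-4, F)
Mul(-66, Add(-41, Function('C')(Function('m')(q, b)))) = Mul(-66, Add(-41, Add(-4, -4))) = Mul(-66, Add(-41, -8)) = Mul(-66, -49) = 3234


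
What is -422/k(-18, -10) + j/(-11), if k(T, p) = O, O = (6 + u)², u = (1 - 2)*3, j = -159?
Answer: -3211/99 ≈ -32.434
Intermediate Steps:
u = -3 (u = -1*3 = -3)
O = 9 (O = (6 - 3)² = 3² = 9)
k(T, p) = 9
-422/k(-18, -10) + j/(-11) = -422/9 - 159/(-11) = -422*⅑ - 159*(-1/11) = -422/9 + 159/11 = -3211/99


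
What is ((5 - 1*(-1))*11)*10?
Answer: 660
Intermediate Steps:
((5 - 1*(-1))*11)*10 = ((5 + 1)*11)*10 = (6*11)*10 = 66*10 = 660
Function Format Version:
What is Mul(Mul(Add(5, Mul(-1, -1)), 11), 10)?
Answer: 660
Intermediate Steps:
Mul(Mul(Add(5, Mul(-1, -1)), 11), 10) = Mul(Mul(Add(5, 1), 11), 10) = Mul(Mul(6, 11), 10) = Mul(66, 10) = 660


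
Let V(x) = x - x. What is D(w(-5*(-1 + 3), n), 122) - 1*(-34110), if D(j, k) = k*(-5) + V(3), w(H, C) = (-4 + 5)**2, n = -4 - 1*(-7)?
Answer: 33500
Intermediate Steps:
n = 3 (n = -4 + 7 = 3)
V(x) = 0
w(H, C) = 1 (w(H, C) = 1**2 = 1)
D(j, k) = -5*k (D(j, k) = k*(-5) + 0 = -5*k + 0 = -5*k)
D(w(-5*(-1 + 3), n), 122) - 1*(-34110) = -5*122 - 1*(-34110) = -610 + 34110 = 33500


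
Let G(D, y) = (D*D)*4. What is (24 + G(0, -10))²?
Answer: 576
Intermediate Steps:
G(D, y) = 4*D² (G(D, y) = D²*4 = 4*D²)
(24 + G(0, -10))² = (24 + 4*0²)² = (24 + 4*0)² = (24 + 0)² = 24² = 576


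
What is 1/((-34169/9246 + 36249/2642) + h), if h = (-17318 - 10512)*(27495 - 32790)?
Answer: 6106983/899924160053489 ≈ 6.7861e-9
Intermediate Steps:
h = 147359850 (h = -27830*(-5295) = 147359850)
1/((-34169/9246 + 36249/2642) + h) = 1/((-34169/9246 + 36249/2642) + 147359850) = 1/(61220939/6106983 + 147359850) = 1/(899924160053489/6106983) = 6106983/899924160053489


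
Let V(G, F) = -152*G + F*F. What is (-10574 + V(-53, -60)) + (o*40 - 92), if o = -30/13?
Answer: 11670/13 ≈ 897.69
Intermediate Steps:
o = -30/13 (o = -30*1/13 = -30/13 ≈ -2.3077)
V(G, F) = F**2 - 152*G (V(G, F) = -152*G + F**2 = F**2 - 152*G)
(-10574 + V(-53, -60)) + (o*40 - 92) = (-10574 + ((-60)**2 - 152*(-53))) + (-30/13*40 - 92) = (-10574 + (3600 + 8056)) + (-1200/13 - 92) = (-10574 + 11656) - 2396/13 = 1082 - 2396/13 = 11670/13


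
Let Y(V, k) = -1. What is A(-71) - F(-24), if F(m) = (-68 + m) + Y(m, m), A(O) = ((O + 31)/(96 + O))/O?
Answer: 33023/355 ≈ 93.023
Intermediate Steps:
A(O) = (31 + O)/(O*(96 + O)) (A(O) = ((31 + O)/(96 + O))/O = (31 + O)/(O*(96 + O)))
F(m) = -69 + m (F(m) = (-68 + m) - 1 = -69 + m)
A(-71) - F(-24) = (31 - 71)/((-71)*(96 - 71)) - (-69 - 24) = -1/71*(-40)/25 - 1*(-93) = -1/71*1/25*(-40) + 93 = 8/355 + 93 = 33023/355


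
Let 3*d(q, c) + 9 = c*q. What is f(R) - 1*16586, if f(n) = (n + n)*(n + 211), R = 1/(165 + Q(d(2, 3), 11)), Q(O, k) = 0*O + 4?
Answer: -473641426/28561 ≈ -16584.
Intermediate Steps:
d(q, c) = -3 + c*q/3 (d(q, c) = -3 + (c*q)/3 = -3 + c*q/3)
Q(O, k) = 4 (Q(O, k) = 0 + 4 = 4)
R = 1/169 (R = 1/(165 + 4) = 1/169 ≈ 0.0059172)
f(n) = 2*n*(211 + n) (f(n) = (2*n)*(211 + n) = 2*n*(211 + n))
f(R) - 1*16586 = 2*(1/169)*(211 + 1/169) - 1*16586 = 2*(1/169)*(35660/169) - 16586 = 71320/28561 - 16586 = -473641426/28561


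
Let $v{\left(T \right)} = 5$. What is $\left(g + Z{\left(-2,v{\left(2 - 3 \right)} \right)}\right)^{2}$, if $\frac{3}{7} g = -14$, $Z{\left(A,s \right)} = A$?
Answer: $\frac{10816}{9} \approx 1201.8$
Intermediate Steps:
$g = - \frac{98}{3}$ ($g = \frac{7}{3} \left(-14\right) = - \frac{98}{3} \approx -32.667$)
$\left(g + Z{\left(-2,v{\left(2 - 3 \right)} \right)}\right)^{2} = \left(- \frac{98}{3} - 2\right)^{2} = \left(- \frac{104}{3}\right)^{2} = \frac{10816}{9}$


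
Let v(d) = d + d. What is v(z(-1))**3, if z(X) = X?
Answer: -8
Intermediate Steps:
v(d) = 2*d
v(z(-1))**3 = (2*(-1))**3 = (-2)**3 = -8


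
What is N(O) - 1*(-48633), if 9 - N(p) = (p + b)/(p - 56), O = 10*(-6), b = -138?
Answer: 2821137/58 ≈ 48640.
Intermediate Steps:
O = -60
N(p) = 9 - (-138 + p)/(-56 + p) (N(p) = 9 - (p - 138)/(p - 56) = 9 - (-138 + p)/(-56 + p))
N(O) - 1*(-48633) = 2*(-183 + 4*(-60))/(-56 - 60) - 1*(-48633) = 2*(-183 - 240)/(-116) + 48633 = 2*(-1/116)*(-423) + 48633 = 423/58 + 48633 = 2821137/58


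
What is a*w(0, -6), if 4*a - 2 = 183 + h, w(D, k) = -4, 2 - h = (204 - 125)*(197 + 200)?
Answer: 31176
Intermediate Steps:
h = -31361 (h = 2 - (204 - 125)*(197 + 200) = 2 - 79*397 = 2 - 1*31363 = 2 - 31363 = -31361)
a = -7794 (a = ½ + (183 - 31361)/4 = ½ + (¼)*(-31178) = ½ - 15589/2 = -7794)
a*w(0, -6) = -7794*(-4) = 31176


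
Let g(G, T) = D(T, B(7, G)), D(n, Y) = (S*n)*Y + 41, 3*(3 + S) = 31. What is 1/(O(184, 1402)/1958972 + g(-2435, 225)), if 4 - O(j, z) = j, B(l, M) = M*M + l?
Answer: 489743/4791269801249818 ≈ 1.0222e-10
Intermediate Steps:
S = 22/3 (S = -3 + (1/3)*31 = -3 + 31/3 = 22/3 ≈ 7.3333)
B(l, M) = l + M**2 (B(l, M) = M**2 + l = l + M**2)
D(n, Y) = 41 + 22*Y*n/3 (D(n, Y) = (22*n/3)*Y + 41 = 22*Y*n/3 + 41 = 41 + 22*Y*n/3)
g(G, T) = 41 + 22*T*(7 + G**2)/3 (g(G, T) = 41 + 22*(7 + G**2)*T/3 = 41 + 22*T*(7 + G**2)/3)
O(j, z) = 4 - j
1/(O(184, 1402)/1958972 + g(-2435, 225)) = 1/((4 - 1*184)/1958972 + (41 + (22/3)*225*(7 + (-2435)**2))) = 1/((4 - 184)*(1/1958972) + (41 + (22/3)*225*(7 + 5929225))) = 1/(-180*1/1958972 + (41 + (22/3)*225*5929232)) = 1/(-45/489743 + (41 + 9783232800)) = 1/(-45/489743 + 9783232841) = 1/(4791269801249818/489743) = 489743/4791269801249818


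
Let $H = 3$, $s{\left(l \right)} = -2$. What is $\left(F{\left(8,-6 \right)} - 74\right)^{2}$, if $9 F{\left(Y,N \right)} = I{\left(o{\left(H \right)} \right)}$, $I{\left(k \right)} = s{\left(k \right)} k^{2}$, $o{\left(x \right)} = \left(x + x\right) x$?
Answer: $21316$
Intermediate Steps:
$o{\left(x \right)} = 2 x^{2}$ ($o{\left(x \right)} = 2 x x = 2 x^{2}$)
$I{\left(k \right)} = - 2 k^{2}$
$F{\left(Y,N \right)} = -72$ ($F{\left(Y,N \right)} = \frac{\left(-2\right) \left(2 \cdot 3^{2}\right)^{2}}{9} = \frac{\left(-2\right) \left(2 \cdot 9\right)^{2}}{9} = \frac{\left(-2\right) 18^{2}}{9} = \frac{\left(-2\right) 324}{9} = \frac{1}{9} \left(-648\right) = -72$)
$\left(F{\left(8,-6 \right)} - 74\right)^{2} = \left(-72 - 74\right)^{2} = \left(-146\right)^{2} = 21316$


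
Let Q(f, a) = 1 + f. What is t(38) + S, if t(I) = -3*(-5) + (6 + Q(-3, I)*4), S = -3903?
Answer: -3890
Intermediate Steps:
t(I) = 13 (t(I) = -3*(-5) + (6 + (1 - 3)*4) = 15 + (6 - 2*4) = 15 + (6 - 8) = 15 - 2 = 13)
t(38) + S = 13 - 3903 = -3890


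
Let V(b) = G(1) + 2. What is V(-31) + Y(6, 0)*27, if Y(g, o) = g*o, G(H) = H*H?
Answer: 3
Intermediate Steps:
G(H) = H²
V(b) = 3 (V(b) = 1² + 2 = 1 + 2 = 3)
V(-31) + Y(6, 0)*27 = 3 + (6*0)*27 = 3 + 0*27 = 3 + 0 = 3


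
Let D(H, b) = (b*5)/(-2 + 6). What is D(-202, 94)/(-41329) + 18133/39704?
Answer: 744753537/1640926616 ≈ 0.45386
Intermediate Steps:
D(H, b) = 5*b/4 (D(H, b) = (5*b)/4 = (5*b)*(¼) = 5*b/4)
D(-202, 94)/(-41329) + 18133/39704 = ((5/4)*94)/(-41329) + 18133/39704 = (235/2)*(-1/41329) + 18133*(1/39704) = -235/82658 + 18133/39704 = 744753537/1640926616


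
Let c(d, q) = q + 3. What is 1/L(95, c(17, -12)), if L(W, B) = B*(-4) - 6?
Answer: 1/30 ≈ 0.033333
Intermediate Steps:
c(d, q) = 3 + q
L(W, B) = -6 - 4*B (L(W, B) = -4*B - 6 = -6 - 4*B)
1/L(95, c(17, -12)) = 1/(-6 - 4*(3 - 12)) = 1/(-6 - 4*(-9)) = 1/(-6 + 36) = 1/30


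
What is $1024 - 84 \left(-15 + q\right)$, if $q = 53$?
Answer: $-2168$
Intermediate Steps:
$1024 - 84 \left(-15 + q\right) = 1024 - 84 \left(-15 + 53\right) = 1024 - 84 \cdot 38 = 1024 - 3192 = -2168$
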